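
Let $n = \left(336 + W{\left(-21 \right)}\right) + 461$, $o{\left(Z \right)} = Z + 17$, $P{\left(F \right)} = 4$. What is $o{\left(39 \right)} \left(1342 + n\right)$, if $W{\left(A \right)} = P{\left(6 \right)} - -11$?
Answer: $120624$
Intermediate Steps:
$W{\left(A \right)} = 15$ ($W{\left(A \right)} = 4 - -11 = 4 + 11 = 15$)
$o{\left(Z \right)} = 17 + Z$
$n = 812$ ($n = \left(336 + 15\right) + 461 = 351 + 461 = 812$)
$o{\left(39 \right)} \left(1342 + n\right) = \left(17 + 39\right) \left(1342 + 812\right) = 56 \cdot 2154 = 120624$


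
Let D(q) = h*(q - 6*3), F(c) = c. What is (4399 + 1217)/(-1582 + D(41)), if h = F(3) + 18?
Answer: -5616/1099 ≈ -5.1101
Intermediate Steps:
h = 21 (h = 3 + 18 = 21)
D(q) = -378 + 21*q (D(q) = 21*(q - 6*3) = 21*(q - 18) = 21*(-18 + q) = -378 + 21*q)
(4399 + 1217)/(-1582 + D(41)) = (4399 + 1217)/(-1582 + (-378 + 21*41)) = 5616/(-1582 + (-378 + 861)) = 5616/(-1582 + 483) = 5616/(-1099) = 5616*(-1/1099) = -5616/1099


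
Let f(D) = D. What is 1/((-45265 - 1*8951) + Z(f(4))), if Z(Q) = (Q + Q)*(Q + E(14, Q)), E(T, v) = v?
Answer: -1/54152 ≈ -1.8467e-5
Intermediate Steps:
Z(Q) = 4*Q² (Z(Q) = (Q + Q)*(Q + Q) = (2*Q)*(2*Q) = 4*Q²)
1/((-45265 - 1*8951) + Z(f(4))) = 1/((-45265 - 1*8951) + 4*4²) = 1/((-45265 - 8951) + 4*16) = 1/(-54216 + 64) = 1/(-54152) = -1/54152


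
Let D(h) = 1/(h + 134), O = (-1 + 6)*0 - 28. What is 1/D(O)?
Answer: 106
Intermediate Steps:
O = -28 (O = 5*0 - 28 = 0 - 28 = -28)
D(h) = 1/(134 + h)
1/D(O) = 1/(1/(134 - 28)) = 1/(1/106) = 106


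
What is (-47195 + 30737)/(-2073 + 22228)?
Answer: -16458/20155 ≈ -0.81657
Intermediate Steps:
(-47195 + 30737)/(-2073 + 22228) = -16458/20155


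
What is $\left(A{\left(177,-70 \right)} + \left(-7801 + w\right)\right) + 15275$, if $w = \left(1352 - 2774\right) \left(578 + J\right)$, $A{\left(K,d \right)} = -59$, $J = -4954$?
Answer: $6230087$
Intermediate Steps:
$w = 6222672$ ($w = \left(1352 - 2774\right) \left(578 - 4954\right) = \left(-1422\right) \left(-4376\right) = 6222672$)
$\left(A{\left(177,-70 \right)} + \left(-7801 + w\right)\right) + 15275 = \left(-59 + \left(-7801 + 6222672\right)\right) + 15275 = \left(-59 + 6214871\right) + 15275 = 6214812 + 15275 = 6230087$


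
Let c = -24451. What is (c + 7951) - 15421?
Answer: -31921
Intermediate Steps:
(c + 7951) - 15421 = (-24451 + 7951) - 15421 = -16500 - 15421 = -31921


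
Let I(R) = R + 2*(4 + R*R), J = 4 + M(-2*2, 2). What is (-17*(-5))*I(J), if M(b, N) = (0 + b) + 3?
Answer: 2465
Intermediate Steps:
M(b, N) = 3 + b (M(b, N) = b + 3 = 3 + b)
J = 3 (J = 4 + (3 - 2*2) = 4 + (3 - 4) = 4 - 1 = 3)
I(R) = 8 + R + 2*R**2 (I(R) = R + 2*(4 + R**2) = R + (8 + 2*R**2) = 8 + R + 2*R**2)
(-17*(-5))*I(J) = (-17*(-5))*(8 + 3 + 2*3**2) = 85*(8 + 3 + 2*9) = 85*(8 + 3 + 18) = 85*29 = 2465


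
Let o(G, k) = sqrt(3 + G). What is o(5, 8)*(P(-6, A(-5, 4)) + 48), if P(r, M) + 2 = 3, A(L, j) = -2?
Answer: 98*sqrt(2) ≈ 138.59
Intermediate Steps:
P(r, M) = 1 (P(r, M) = -2 + 3 = 1)
o(5, 8)*(P(-6, A(-5, 4)) + 48) = sqrt(3 + 5)*(1 + 48) = sqrt(8)*49 = (2*sqrt(2))*49 = 98*sqrt(2)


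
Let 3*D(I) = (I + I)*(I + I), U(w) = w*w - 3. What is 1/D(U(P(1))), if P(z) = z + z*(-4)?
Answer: 1/48 ≈ 0.020833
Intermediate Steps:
P(z) = -3*z (P(z) = z - 4*z = -3*z)
U(w) = -3 + w**2 (U(w) = w**2 - 3 = -3 + w**2)
D(I) = 4*I**2/3 (D(I) = ((I + I)*(I + I))/3 = ((2*I)*(2*I))/3 = (4*I**2)/3 = 4*I**2/3)
1/D(U(P(1))) = 1/(4*(-3 + (-3*1)**2)**2/3) = 1/(4*(-3 + (-3)**2)**2/3) = 1/(4*(-3 + 9)**2/3) = 1/((4/3)*6**2) = 1/((4/3)*36) = 1/48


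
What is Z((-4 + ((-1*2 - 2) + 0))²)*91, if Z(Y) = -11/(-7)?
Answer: 143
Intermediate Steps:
Z(Y) = 11/7 (Z(Y) = -11*(-⅐) = 11/7)
Z((-4 + ((-1*2 - 2) + 0))²)*91 = (11/7)*91 = 143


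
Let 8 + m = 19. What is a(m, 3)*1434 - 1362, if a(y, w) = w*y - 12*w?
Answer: -5664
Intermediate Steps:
m = 11 (m = -8 + 19 = 11)
a(y, w) = -12*w + w*y
a(m, 3)*1434 - 1362 = (3*(-12 + 11))*1434 - 1362 = (3*(-1))*1434 - 1362 = -3*1434 - 1362 = -4302 - 1362 = -5664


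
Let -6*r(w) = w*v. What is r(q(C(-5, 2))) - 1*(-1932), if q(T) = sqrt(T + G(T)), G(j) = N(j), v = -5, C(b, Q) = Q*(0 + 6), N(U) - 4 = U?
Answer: 1932 + 5*sqrt(7)/3 ≈ 1936.4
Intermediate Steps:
N(U) = 4 + U
C(b, Q) = 6*Q (C(b, Q) = Q*6 = 6*Q)
G(j) = 4 + j
q(T) = sqrt(4 + 2*T) (q(T) = sqrt(T + (4 + T)) = sqrt(4 + 2*T))
r(w) = 5*w/6 (r(w) = -w*(-5)/6 = -(-5)*w/6 = 5*w/6)
r(q(C(-5, 2))) - 1*(-1932) = 5*sqrt(4 + 2*(6*2))/6 - 1*(-1932) = 5*sqrt(4 + 2*12)/6 + 1932 = 5*sqrt(4 + 24)/6 + 1932 = 5*sqrt(28)/6 + 1932 = 5*(2*sqrt(7))/6 + 1932 = 5*sqrt(7)/3 + 1932 = 1932 + 5*sqrt(7)/3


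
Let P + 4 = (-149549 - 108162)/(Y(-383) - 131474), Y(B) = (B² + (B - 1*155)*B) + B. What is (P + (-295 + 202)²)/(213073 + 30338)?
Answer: 1909301759/53766082146 ≈ 0.035511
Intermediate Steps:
Y(B) = B + B² + B*(-155 + B) (Y(B) = (B² + (B - 155)*B) + B = (B² + (-155 + B)*B) + B = (B² + B*(-155 + B)) + B = B + B² + B*(-155 + B))
P = -1141255/220886 (P = -4 + (-149549 - 108162)/(2*(-383)*(-77 - 383) - 131474) = -4 - 257711/(2*(-383)*(-460) - 131474) = -4 - 257711/(352360 - 131474) = -4 - 257711/220886 = -1141255/220886 ≈ -5.1667)
(P + (-295 + 202)²)/(213073 + 30338) = (-1141255/220886 + (-295 + 202)²)/(213073 + 30338) = (-1141255/220886 + (-93)²)/243411 = (-1141255/220886 + 8649)*(1/243411) = (1909301759/220886)*(1/243411) = 1909301759/53766082146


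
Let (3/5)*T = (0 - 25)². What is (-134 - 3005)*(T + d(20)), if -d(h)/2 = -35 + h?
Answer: -10091885/3 ≈ -3.3640e+6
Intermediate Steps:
d(h) = 70 - 2*h (d(h) = -2*(-35 + h) = 70 - 2*h)
T = 3125/3 (T = 5*(0 - 25)²/3 = (5/3)*(-25)² = (5/3)*625 = 3125/3 ≈ 1041.7)
(-134 - 3005)*(T + d(20)) = (-134 - 3005)*(3125/3 + (70 - 2*20)) = -3139*(3125/3 + (70 - 40)) = -3139*(3125/3 + 30) = -3139*3215/3 = -10091885/3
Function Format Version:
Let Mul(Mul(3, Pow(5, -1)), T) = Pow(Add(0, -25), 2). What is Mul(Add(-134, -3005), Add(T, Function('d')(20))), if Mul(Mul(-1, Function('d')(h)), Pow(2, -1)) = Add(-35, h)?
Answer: Rational(-10091885, 3) ≈ -3.3640e+6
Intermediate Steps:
Function('d')(h) = Add(70, Mul(-2, h)) (Function('d')(h) = Mul(-2, Add(-35, h)) = Add(70, Mul(-2, h)))
T = Rational(3125, 3) (T = Mul(Rational(5, 3), Pow(Add(0, -25), 2)) = Mul(Rational(5, 3), Pow(-25, 2)) = Mul(Rational(5, 3), 625) = Rational(3125, 3) ≈ 1041.7)
Mul(Add(-134, -3005), Add(T, Function('d')(20))) = Mul(Add(-134, -3005), Add(Rational(3125, 3), Add(70, Mul(-2, 20)))) = Mul(-3139, Add(Rational(3125, 3), Add(70, -40))) = Mul(-3139, Add(Rational(3125, 3), 30)) = Mul(-3139, Rational(3215, 3)) = Rational(-10091885, 3)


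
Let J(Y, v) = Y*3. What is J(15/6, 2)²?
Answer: 225/4 ≈ 56.250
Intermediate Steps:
J(Y, v) = 3*Y
J(15/6, 2)² = (3*(15/6))² = (3*(15*(⅙)))² = (3*(5/2))² = (15/2)² = 225/4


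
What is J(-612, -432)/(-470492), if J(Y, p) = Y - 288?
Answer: 225/117623 ≈ 0.0019129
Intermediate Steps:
J(Y, p) = -288 + Y
J(-612, -432)/(-470492) = (-288 - 612)/(-470492) = -900*(-1/470492) = 225/117623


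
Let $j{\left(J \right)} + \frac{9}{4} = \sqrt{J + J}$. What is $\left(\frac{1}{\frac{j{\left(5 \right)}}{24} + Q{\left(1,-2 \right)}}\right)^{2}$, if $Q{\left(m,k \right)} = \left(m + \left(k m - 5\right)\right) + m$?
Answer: $\frac{9216}{\left(489 - 4 \sqrt{10}\right)^{2}} \approx 0.040615$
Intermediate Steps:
$Q{\left(m,k \right)} = -5 + 2 m + k m$ ($Q{\left(m,k \right)} = \left(m + \left(-5 + k m\right)\right) + m = \left(-5 + m + k m\right) + m = -5 + 2 m + k m$)
$j{\left(J \right)} = - \frac{9}{4} + \sqrt{2} \sqrt{J}$ ($j{\left(J \right)} = - \frac{9}{4} + \sqrt{J + J} = - \frac{9}{4} + \sqrt{2 J} = - \frac{9}{4} + \sqrt{2} \sqrt{J}$)
$\left(\frac{1}{\frac{j{\left(5 \right)}}{24} + Q{\left(1,-2 \right)}}\right)^{2} = \left(\frac{1}{\frac{- \frac{9}{4} + \sqrt{2} \sqrt{5}}{24} - 5}\right)^{2} = \left(\frac{1}{\left(- \frac{9}{4} + \sqrt{10}\right) \frac{1}{24} - 5}\right)^{2} = \left(\frac{1}{\left(- \frac{3}{32} + \frac{\sqrt{10}}{24}\right) - 5}\right)^{2} = \left(\frac{1}{- \frac{163}{32} + \frac{\sqrt{10}}{24}}\right)^{2} = \frac{1}{\left(- \frac{163}{32} + \frac{\sqrt{10}}{24}\right)^{2}}$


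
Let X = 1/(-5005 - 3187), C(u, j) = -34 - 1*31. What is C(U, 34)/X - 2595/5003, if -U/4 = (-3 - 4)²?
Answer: 2663994845/5003 ≈ 5.3248e+5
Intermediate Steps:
U = -196 (U = -4*(-3 - 4)² = -4*(-7)² = -4*49 = -196)
C(u, j) = -65 (C(u, j) = -34 - 31 = -65)
X = -1/8192 (X = 1/(-8192) = -1/8192 ≈ -0.00012207)
C(U, 34)/X - 2595/5003 = -65/(-1/8192) - 2595/5003 = -65*(-8192) - 2595*1/5003 = 532480 - 2595/5003 = 2663994845/5003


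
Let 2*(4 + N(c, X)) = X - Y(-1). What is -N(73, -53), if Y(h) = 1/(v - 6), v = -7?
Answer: 396/13 ≈ 30.462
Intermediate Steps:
Y(h) = -1/13 (Y(h) = 1/(-7 - 6) = 1/(-13) = -1/13)
N(c, X) = -103/26 + X/2 (N(c, X) = -4 + (X - 1*(-1/13))/2 = -4 + (X + 1/13)/2 = -4 + (1/13 + X)/2 = -4 + (1/26 + X/2) = -103/26 + X/2)
-N(73, -53) = -(-103/26 + (½)*(-53)) = -(-103/26 - 53/2) = -1*(-396/13) = 396/13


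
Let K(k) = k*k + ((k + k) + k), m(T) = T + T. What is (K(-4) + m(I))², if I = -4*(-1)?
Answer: 144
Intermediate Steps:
I = 4
m(T) = 2*T
K(k) = k² + 3*k (K(k) = k² + (2*k + k) = k² + 3*k)
(K(-4) + m(I))² = (-4*(3 - 4) + 2*4)² = (-4*(-1) + 8)² = (4 + 8)² = 12² = 144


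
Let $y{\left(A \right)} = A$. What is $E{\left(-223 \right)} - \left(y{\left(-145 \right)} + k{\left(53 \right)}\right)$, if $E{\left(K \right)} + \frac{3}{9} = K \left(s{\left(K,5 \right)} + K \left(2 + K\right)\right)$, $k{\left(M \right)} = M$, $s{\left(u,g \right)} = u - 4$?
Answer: $- \frac{32818189}{3} \approx -1.0939 \cdot 10^{7}$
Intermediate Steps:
$s{\left(u,g \right)} = -4 + u$ ($s{\left(u,g \right)} = u - 4 = -4 + u$)
$E{\left(K \right)} = - \frac{1}{3} + K \left(-4 + K + K \left(2 + K\right)\right)$ ($E{\left(K \right)} = - \frac{1}{3} + K \left(\left(-4 + K\right) + K \left(2 + K\right)\right) = - \frac{1}{3} + K \left(-4 + K + K \left(2 + K\right)\right)$)
$E{\left(-223 \right)} - \left(y{\left(-145 \right)} + k{\left(53 \right)}\right) = \left(- \frac{1}{3} + \left(-223\right)^{3} - -892 + 3 \left(-223\right)^{2}\right) - \left(-145 + 53\right) = \left(- \frac{1}{3} - 11089567 + 892 + 3 \cdot 49729\right) - -92 = \left(- \frac{1}{3} - 11089567 + 892 + 149187\right) + 92 = - \frac{32818465}{3} + 92 = - \frac{32818189}{3}$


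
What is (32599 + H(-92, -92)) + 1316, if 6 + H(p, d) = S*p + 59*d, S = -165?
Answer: 43661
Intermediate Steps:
H(p, d) = -6 - 165*p + 59*d (H(p, d) = -6 + (-165*p + 59*d) = -6 - 165*p + 59*d)
(32599 + H(-92, -92)) + 1316 = (32599 + (-6 - 165*(-92) + 59*(-92))) + 1316 = (32599 + (-6 + 15180 - 5428)) + 1316 = (32599 + 9746) + 1316 = 42345 + 1316 = 43661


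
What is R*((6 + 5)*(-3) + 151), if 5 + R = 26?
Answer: 2478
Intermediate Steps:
R = 21 (R = -5 + 26 = 21)
R*((6 + 5)*(-3) + 151) = 21*((6 + 5)*(-3) + 151) = 21*(11*(-3) + 151) = 21*(-33 + 151) = 21*118 = 2478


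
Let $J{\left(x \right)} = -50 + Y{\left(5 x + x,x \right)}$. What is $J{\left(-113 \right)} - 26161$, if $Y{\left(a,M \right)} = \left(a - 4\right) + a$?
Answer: $-27571$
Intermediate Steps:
$Y{\left(a,M \right)} = -4 + 2 a$ ($Y{\left(a,M \right)} = \left(-4 + a\right) + a = -4 + 2 a$)
$J{\left(x \right)} = -54 + 12 x$ ($J{\left(x \right)} = -50 + \left(-4 + 2 \left(5 x + x\right)\right) = -50 + \left(-4 + 2 \cdot 6 x\right) = -50 + \left(-4 + 12 x\right) = -54 + 12 x$)
$J{\left(-113 \right)} - 26161 = \left(-54 + 12 \left(-113\right)\right) - 26161 = \left(-54 - 1356\right) - 26161 = -1410 - 26161 = -27571$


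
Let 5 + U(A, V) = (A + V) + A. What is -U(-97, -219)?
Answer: 418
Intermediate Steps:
U(A, V) = -5 + V + 2*A (U(A, V) = -5 + ((A + V) + A) = -5 + (V + 2*A) = -5 + V + 2*A)
-U(-97, -219) = -(-5 - 219 + 2*(-97)) = -(-5 - 219 - 194) = -1*(-418) = 418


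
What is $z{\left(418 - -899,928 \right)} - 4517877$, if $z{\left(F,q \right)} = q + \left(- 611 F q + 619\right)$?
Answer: $-751265866$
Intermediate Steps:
$z{\left(F,q \right)} = 619 + q - 611 F q$ ($z{\left(F,q \right)} = q - \left(-619 + 611 F q\right) = 619 + q - 611 F q$)
$z{\left(418 - -899,928 \right)} - 4517877 = \left(619 + 928 - 611 \left(418 - -899\right) 928\right) - 4517877 = \left(619 + 928 - 611 \left(418 + 899\right) 928\right) - 4517877 = \left(619 + 928 - 804687 \cdot 928\right) - 4517877 = \left(619 + 928 - 746749536\right) - 4517877 = -746747989 - 4517877 = -751265866$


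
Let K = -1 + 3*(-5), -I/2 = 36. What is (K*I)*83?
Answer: 95616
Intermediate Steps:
I = -72 (I = -2*36 = -72)
K = -16 (K = -1 - 15 = -16)
(K*I)*83 = -16*(-72)*83 = 1152*83 = 95616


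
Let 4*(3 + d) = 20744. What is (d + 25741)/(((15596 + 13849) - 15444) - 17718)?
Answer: -3436/413 ≈ -8.3196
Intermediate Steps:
d = 5183 (d = -3 + (1/4)*20744 = -3 + 5186 = 5183)
(d + 25741)/(((15596 + 13849) - 15444) - 17718) = (5183 + 25741)/(((15596 + 13849) - 15444) - 17718) = 30924/((29445 - 15444) - 17718) = 30924/(14001 - 17718) = 30924/(-3717) = 30924*(-1/3717) = -3436/413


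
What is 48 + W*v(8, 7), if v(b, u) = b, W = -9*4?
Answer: -240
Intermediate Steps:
W = -36
48 + W*v(8, 7) = 48 - 36*8 = 48 - 288 = -240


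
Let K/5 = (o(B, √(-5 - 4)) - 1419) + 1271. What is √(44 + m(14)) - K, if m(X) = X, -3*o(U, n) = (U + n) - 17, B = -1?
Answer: 710 + √58 + 5*I ≈ 717.62 + 5.0*I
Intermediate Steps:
o(U, n) = 17/3 - U/3 - n/3 (o(U, n) = -((U + n) - 17)/3 = -(-17 + U + n)/3 = 17/3 - U/3 - n/3)
K = -710 - 5*I (K = 5*(((17/3 - ⅓*(-1) - √(-5 - 4)/3) - 1419) + 1271) = 5*(((17/3 + ⅓ - I) - 1419) + 1271) = 5*(((6 - I) - 1419) + 1271) = 5*((-1413 - I) + 1271) = 5*(-142 - I) = -710 - 5*I ≈ -710.0 - 5.0*I)
√(44 + m(14)) - K = √(44 + 14) - (-710 - 5*I) = √58 + (710 + 5*I) = 710 + √58 + 5*I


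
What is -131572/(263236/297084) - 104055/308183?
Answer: -3011566196525691/20281215047 ≈ -1.4849e+5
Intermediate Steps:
-131572/(263236/297084) - 104055/308183 = -131572/(263236*(1/297084)) - 104055*1/308183 = -131572/65809/74271 - 104055/308183 = -131572*74271/65809 - 104055/308183 = -9771984012/65809 - 104055/308183 = -3011566196525691/20281215047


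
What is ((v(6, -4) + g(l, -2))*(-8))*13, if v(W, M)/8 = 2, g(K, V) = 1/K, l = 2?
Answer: -1716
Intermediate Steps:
v(W, M) = 16 (v(W, M) = 8*2 = 16)
((v(6, -4) + g(l, -2))*(-8))*13 = ((16 + 1/2)*(-8))*13 = ((16 + ½)*(-8))*13 = ((33/2)*(-8))*13 = -132*13 = -1716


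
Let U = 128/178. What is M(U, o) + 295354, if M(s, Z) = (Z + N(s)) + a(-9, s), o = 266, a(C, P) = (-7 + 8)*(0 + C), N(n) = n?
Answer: 26309443/89 ≈ 2.9561e+5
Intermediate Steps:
a(C, P) = C (a(C, P) = 1*C = C)
U = 64/89 (U = 128*(1/178) = 64/89 ≈ 0.71910)
M(s, Z) = -9 + Z + s (M(s, Z) = (Z + s) - 9 = -9 + Z + s)
M(U, o) + 295354 = (-9 + 266 + 64/89) + 295354 = 22937/89 + 295354 = 26309443/89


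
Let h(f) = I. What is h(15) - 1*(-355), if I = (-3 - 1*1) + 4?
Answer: 355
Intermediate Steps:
I = 0 (I = (-3 - 1) + 4 = -4 + 4 = 0)
h(f) = 0
h(15) - 1*(-355) = 0 - 1*(-355) = 0 + 355 = 355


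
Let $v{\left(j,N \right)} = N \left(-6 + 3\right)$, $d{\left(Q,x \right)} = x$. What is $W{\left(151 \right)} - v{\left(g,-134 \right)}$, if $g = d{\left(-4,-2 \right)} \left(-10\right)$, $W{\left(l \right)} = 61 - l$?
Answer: $-492$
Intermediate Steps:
$g = 20$ ($g = \left(-2\right) \left(-10\right) = 20$)
$v{\left(j,N \right)} = - 3 N$ ($v{\left(j,N \right)} = N \left(-3\right) = - 3 N$)
$W{\left(151 \right)} - v{\left(g,-134 \right)} = \left(61 - 151\right) - \left(-3\right) \left(-134\right) = \left(61 - 151\right) - 402 = -90 - 402 = -492$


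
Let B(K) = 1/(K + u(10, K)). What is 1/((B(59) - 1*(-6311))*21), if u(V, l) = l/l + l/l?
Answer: 61/8084412 ≈ 7.5454e-6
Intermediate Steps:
u(V, l) = 2 (u(V, l) = 1 + 1 = 2)
B(K) = 1/(2 + K) (B(K) = 1/(K + 2) = 1/(2 + K))
1/((B(59) - 1*(-6311))*21) = 1/((1/(2 + 59) - 1*(-6311))*21) = 1/((1/61 + 6311)*21) = 1/((384972/61)*21) = 1/(8084412/61) = 61/8084412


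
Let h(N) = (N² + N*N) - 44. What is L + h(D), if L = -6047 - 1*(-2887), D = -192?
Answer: 70524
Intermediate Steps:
h(N) = -44 + 2*N² (h(N) = (N² + N²) - 44 = 2*N² - 44 = -44 + 2*N²)
L = -3160 (L = -6047 + 2887 = -3160)
L + h(D) = -3160 + (-44 + 2*(-192)²) = -3160 + (-44 + 2*36864) = -3160 + (-44 + 73728) = -3160 + 73684 = 70524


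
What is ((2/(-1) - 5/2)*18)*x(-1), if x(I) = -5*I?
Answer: -405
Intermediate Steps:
((2/(-1) - 5/2)*18)*x(-1) = ((2/(-1) - 5/2)*18)*(-5*(-1)) = ((2*(-1) - 5*½)*18)*5 = ((-2 - 5/2)*18)*5 = -9/2*18*5 = -81*5 = -405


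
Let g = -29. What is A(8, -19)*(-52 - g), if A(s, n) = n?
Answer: 437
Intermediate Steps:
A(8, -19)*(-52 - g) = -19*(-52 - 1*(-29)) = -19*(-52 + 29) = -19*(-23) = 437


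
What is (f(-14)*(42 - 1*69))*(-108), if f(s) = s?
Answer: -40824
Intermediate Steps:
(f(-14)*(42 - 1*69))*(-108) = -14*(42 - 1*69)*(-108) = -14*(42 - 69)*(-108) = -14*(-27)*(-108) = 378*(-108) = -40824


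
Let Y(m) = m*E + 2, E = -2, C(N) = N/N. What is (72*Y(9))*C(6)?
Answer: -1152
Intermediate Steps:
C(N) = 1
Y(m) = 2 - 2*m (Y(m) = m*(-2) + 2 = -2*m + 2 = 2 - 2*m)
(72*Y(9))*C(6) = (72*(2 - 2*9))*1 = (72*(2 - 18))*1 = (72*(-16))*1 = -1152*1 = -1152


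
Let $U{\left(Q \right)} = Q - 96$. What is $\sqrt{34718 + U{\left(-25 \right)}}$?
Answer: $\sqrt{34597} \approx 186.0$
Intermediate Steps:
$U{\left(Q \right)} = -96 + Q$
$\sqrt{34718 + U{\left(-25 \right)}} = \sqrt{34718 - 121} = \sqrt{34597}$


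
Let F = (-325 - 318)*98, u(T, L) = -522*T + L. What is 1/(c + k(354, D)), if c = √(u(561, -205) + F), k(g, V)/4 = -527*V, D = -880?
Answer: 1855040/3441173757661 - I*√356061/3441173757661 ≈ 5.3907e-7 - 1.734e-10*I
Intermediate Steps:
u(T, L) = L - 522*T
F = -63014 (F = -643*98 = -63014)
k(g, V) = -2108*V (k(g, V) = 4*(-527*V) = -2108*V)
c = I*√356061 (c = √((-205 - 522*561) - 63014) = √((-205 - 292842) - 63014) = √(-293047 - 63014) = √(-356061) = I*√356061 ≈ 596.71*I)
1/(c + k(354, D)) = 1/(I*√356061 - 2108*(-880)) = 1/(I*√356061 + 1855040) = 1/(1855040 + I*√356061)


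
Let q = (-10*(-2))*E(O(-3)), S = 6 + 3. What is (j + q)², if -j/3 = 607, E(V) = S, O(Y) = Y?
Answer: 2692881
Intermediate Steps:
S = 9
E(V) = 9
q = 180 (q = -10*(-2)*9 = 20*9 = 180)
j = -1821 (j = -3*607 = -1821)
(j + q)² = (-1821 + 180)² = (-1641)² = 2692881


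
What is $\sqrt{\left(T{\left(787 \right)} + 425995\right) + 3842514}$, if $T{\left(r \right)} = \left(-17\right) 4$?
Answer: $\sqrt{4268441} \approx 2066.0$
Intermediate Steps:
$T{\left(r \right)} = -68$
$\sqrt{\left(T{\left(787 \right)} + 425995\right) + 3842514} = \sqrt{\left(-68 + 425995\right) + 3842514} = \sqrt{425927 + 3842514} = \sqrt{4268441}$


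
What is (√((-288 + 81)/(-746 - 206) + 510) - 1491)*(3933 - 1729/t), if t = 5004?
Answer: -9780464491/1668 + 19679003*√115603026/2381904 ≈ -5.7748e+6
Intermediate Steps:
(√((-288 + 81)/(-746 - 206) + 510) - 1491)*(3933 - 1729/t) = (√((-288 + 81)/(-746 - 206) + 510) - 1491)*(3933 - 1729/5004) = (√(-207/(-952) + 510) - 1491)*(3933 - 1729*1/5004) = (√(-207*(-1/952) + 510) - 1491)*(3933 - 1729/5004) = (√(207/952 + 510) - 1491)*(19679003/5004) = (√(485727/952) - 1491)*(19679003/5004) = (√115603026/476 - 1491)*(19679003/5004) = (-1491 + √115603026/476)*(19679003/5004) = -9780464491/1668 + 19679003*√115603026/2381904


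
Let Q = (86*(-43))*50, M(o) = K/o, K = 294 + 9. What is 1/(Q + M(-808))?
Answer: -8/1479203 ≈ -5.4083e-6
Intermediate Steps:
K = 303
M(o) = 303/o
Q = -184900 (Q = -3698*50 = -184900)
1/(Q + M(-808)) = 1/(-184900 + 303/(-808)) = 1/(-184900 + 303*(-1/808)) = 1/(-184900 - 3/8) = 1/(-1479203/8) = -8/1479203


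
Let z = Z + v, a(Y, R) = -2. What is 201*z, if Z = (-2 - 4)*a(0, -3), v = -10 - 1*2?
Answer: 0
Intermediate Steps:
v = -12 (v = -10 - 2 = -12)
Z = 12 (Z = (-2 - 4)*(-2) = -6*(-2) = 12)
z = 0 (z = 12 - 12 = 0)
201*z = 201*0 = 0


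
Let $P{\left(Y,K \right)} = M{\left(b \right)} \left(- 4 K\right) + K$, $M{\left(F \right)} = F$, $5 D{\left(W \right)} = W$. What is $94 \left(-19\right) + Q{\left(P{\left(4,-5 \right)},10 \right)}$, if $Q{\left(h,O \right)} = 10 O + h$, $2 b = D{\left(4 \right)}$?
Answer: $-1683$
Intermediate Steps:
$D{\left(W \right)} = \frac{W}{5}$
$b = \frac{2}{5}$ ($b = \frac{\frac{1}{5} \cdot 4}{2} = \frac{1}{2} \cdot \frac{4}{5} = \frac{2}{5} \approx 0.4$)
$P{\left(Y,K \right)} = - \frac{3 K}{5}$ ($P{\left(Y,K \right)} = \frac{2 \left(- 4 K\right)}{5} + K = - \frac{8 K}{5} + K = - \frac{3 K}{5}$)
$Q{\left(h,O \right)} = h + 10 O$
$94 \left(-19\right) + Q{\left(P{\left(4,-5 \right)},10 \right)} = 94 \left(-19\right) + \left(\left(- \frac{3}{5}\right) \left(-5\right) + 10 \cdot 10\right) = -1786 + \left(3 + 100\right) = -1786 + 103 = -1683$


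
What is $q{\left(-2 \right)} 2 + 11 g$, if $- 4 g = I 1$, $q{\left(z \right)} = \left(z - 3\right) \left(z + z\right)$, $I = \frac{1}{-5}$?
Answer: $\frac{811}{20} \approx 40.55$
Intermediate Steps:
$I = - \frac{1}{5} \approx -0.2$
$q{\left(z \right)} = 2 z \left(-3 + z\right)$ ($q{\left(z \right)} = \left(-3 + z\right) 2 z = 2 z \left(-3 + z\right)$)
$g = \frac{1}{20}$ ($g = - \frac{\left(- \frac{1}{5}\right) 1}{4} = \left(- \frac{1}{4}\right) \left(- \frac{1}{5}\right) = \frac{1}{20} \approx 0.05$)
$q{\left(-2 \right)} 2 + 11 g = 2 \left(-2\right) \left(-3 - 2\right) 2 + 11 \cdot \frac{1}{20} = 2 \left(-2\right) \left(-5\right) 2 + \frac{11}{20} = 20 \cdot 2 + \frac{11}{20} = 40 + \frac{11}{20} = \frac{811}{20}$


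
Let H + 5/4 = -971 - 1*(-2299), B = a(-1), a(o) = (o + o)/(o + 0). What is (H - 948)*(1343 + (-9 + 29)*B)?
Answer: 2095245/4 ≈ 5.2381e+5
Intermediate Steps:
a(o) = 2 (a(o) = (2*o)/o = 2)
B = 2
H = 5307/4 (H = -5/4 + (-971 - 1*(-2299)) = -5/4 + (-971 + 2299) = -5/4 + 1328 = 5307/4 ≈ 1326.8)
(H - 948)*(1343 + (-9 + 29)*B) = (5307/4 - 948)*(1343 + (-9 + 29)*2) = 1515*(1343 + 20*2)/4 = 1515*(1343 + 40)/4 = (1515/4)*1383 = 2095245/4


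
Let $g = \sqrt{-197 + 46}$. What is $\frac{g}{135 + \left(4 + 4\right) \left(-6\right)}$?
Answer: $\frac{i \sqrt{151}}{87} \approx 0.14124 i$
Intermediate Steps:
$g = i \sqrt{151}$ ($g = \sqrt{-151} = i \sqrt{151} \approx 12.288 i$)
$\frac{g}{135 + \left(4 + 4\right) \left(-6\right)} = \frac{i \sqrt{151}}{135 + \left(4 + 4\right) \left(-6\right)} = \frac{i \sqrt{151}}{135 + 8 \left(-6\right)} = \frac{i \sqrt{151}}{135 - 48} = \frac{i \sqrt{151}}{87}$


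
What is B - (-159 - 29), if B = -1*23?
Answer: 165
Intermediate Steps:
B = -23
B - (-159 - 29) = -23 - (-159 - 29) = -23 - 1*(-188) = -23 + 188 = 165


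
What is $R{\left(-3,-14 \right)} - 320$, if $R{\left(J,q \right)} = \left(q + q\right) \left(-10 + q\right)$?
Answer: $352$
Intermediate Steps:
$R{\left(J,q \right)} = 2 q \left(-10 + q\right)$
$R{\left(-3,-14 \right)} - 320 = 2 \left(-14\right) \left(-10 - 14\right) - 320 = 2 \left(-14\right) \left(-24\right) - 320 = 672 - 320 = 352$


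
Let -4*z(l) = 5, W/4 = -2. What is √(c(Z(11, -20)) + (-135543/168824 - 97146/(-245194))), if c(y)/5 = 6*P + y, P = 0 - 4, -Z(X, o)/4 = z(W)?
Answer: I*√10217550248004100867778/10348657964 ≈ 9.7676*I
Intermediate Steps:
W = -8 (W = 4*(-2) = -8)
z(l) = -5/4 (z(l) = -¼*5 = -5/4)
Z(X, o) = 5 (Z(X, o) = -4*(-5/4) = 5)
P = -4
c(y) = -120 + 5*y (c(y) = 5*(6*(-4) + y) = 5*(-24 + y) = -120 + 5*y)
√(c(Z(11, -20)) + (-135543/168824 - 97146/(-245194))) = √((-120 + 5*5) + (-135543/168824 - 97146/(-245194))) = √((-120 + 25) + (-135543*1/168824 - 97146*(-1/245194))) = √(-95 + (-135543/168824 + 48573/122597)) = √(-95 - 8416877019/20697315928) = √(-1974661890179/20697315928) = I*√10217550248004100867778/10348657964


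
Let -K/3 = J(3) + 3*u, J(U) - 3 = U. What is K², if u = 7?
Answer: 6561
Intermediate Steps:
J(U) = 3 + U
K = -81 (K = -3*((3 + 3) + 3*7) = -3*(6 + 21) = -3*27 = -81)
K² = (-81)² = 6561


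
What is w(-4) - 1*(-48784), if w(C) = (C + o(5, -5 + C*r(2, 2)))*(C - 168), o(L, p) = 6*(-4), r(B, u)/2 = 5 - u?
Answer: 53600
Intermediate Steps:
r(B, u) = 10 - 2*u (r(B, u) = 2*(5 - u) = 10 - 2*u)
o(L, p) = -24
w(C) = (-168 + C)*(-24 + C) (w(C) = (C - 24)*(C - 168) = (-24 + C)*(-168 + C) = (-168 + C)*(-24 + C))
w(-4) - 1*(-48784) = (4032 + (-4)**2 - 192*(-4)) - 1*(-48784) = (4032 + 16 + 768) + 48784 = 4816 + 48784 = 53600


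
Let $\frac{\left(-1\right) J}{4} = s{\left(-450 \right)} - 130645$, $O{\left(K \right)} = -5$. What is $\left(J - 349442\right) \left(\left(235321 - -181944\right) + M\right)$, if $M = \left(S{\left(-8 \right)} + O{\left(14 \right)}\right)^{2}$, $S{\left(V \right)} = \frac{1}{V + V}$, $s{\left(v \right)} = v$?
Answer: $\frac{9343998469069}{128} \approx 7.3 \cdot 10^{10}$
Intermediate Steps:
$S{\left(V \right)} = \frac{1}{2 V}$
$M = \frac{6561}{256}$ ($M = \left(\frac{1}{2 \left(-8\right)} - 5\right)^{2} = \left(\frac{1}{2} \left(- \frac{1}{8}\right) - 5\right)^{2} = \left(- \frac{1}{16} - 5\right)^{2} = \left(- \frac{81}{16}\right)^{2} = \frac{6561}{256} \approx 25.629$)
$J = 524380$ ($J = - 4 \left(-450 - 130645\right) = \left(-4\right) \left(-131095\right) = 524380$)
$\left(J - 349442\right) \left(\left(235321 - -181944\right) + M\right) = \left(524380 - 349442\right) \left(\left(235321 - -181944\right) + \frac{6561}{256}\right) = 174938 \left(\left(235321 + 181944\right) + \frac{6561}{256}\right) = 174938 \left(417265 + \frac{6561}{256}\right) = 174938 \cdot \frac{106826401}{256} = \frac{9343998469069}{128}$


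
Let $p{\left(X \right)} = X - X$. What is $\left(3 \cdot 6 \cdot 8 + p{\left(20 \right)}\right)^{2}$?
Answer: $20736$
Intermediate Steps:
$p{\left(X \right)} = 0$
$\left(3 \cdot 6 \cdot 8 + p{\left(20 \right)}\right)^{2} = \left(3 \cdot 6 \cdot 8 + 0\right)^{2} = \left(18 \cdot 8 + 0\right)^{2} = \left(144 + 0\right)^{2} = 144^{2} = 20736$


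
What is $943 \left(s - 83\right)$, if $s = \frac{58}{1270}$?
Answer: $- \frac{49673468}{635} \approx -78226.0$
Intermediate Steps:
$s = \frac{29}{635}$ ($s = 58 \cdot \frac{1}{1270} = \frac{29}{635} \approx 0.045669$)
$943 \left(s - 83\right) = 943 \left(\frac{29}{635} - 83\right) = 943 \left(- \frac{52676}{635}\right) = - \frac{49673468}{635}$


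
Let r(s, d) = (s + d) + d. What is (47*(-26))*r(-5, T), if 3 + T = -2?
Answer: 18330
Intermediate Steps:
T = -5 (T = -3 - 2 = -5)
r(s, d) = s + 2*d (r(s, d) = (d + s) + d = s + 2*d)
(47*(-26))*r(-5, T) = (47*(-26))*(-5 + 2*(-5)) = -1222*(-5 - 10) = -1222*(-15) = 18330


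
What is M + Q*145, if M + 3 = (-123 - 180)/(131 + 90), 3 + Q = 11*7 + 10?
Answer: 2690814/221 ≈ 12176.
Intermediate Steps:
Q = 84 (Q = -3 + (11*7 + 10) = -3 + (77 + 10) = -3 + 87 = 84)
M = -966/221 (M = -3 + (-123 - 180)/(131 + 90) = -3 - 303/221 = -966/221 ≈ -4.3710)
M + Q*145 = -966/221 + 84*145 = -966/221 + 12180 = 2690814/221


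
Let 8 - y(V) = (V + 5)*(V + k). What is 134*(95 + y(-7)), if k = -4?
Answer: 10854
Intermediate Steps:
y(V) = 8 - (-4 + V)*(5 + V) (y(V) = 8 - (V + 5)*(V - 4) = 8 - (5 + V)*(-4 + V) = 8 - (-4 + V)*(5 + V))
134*(95 + y(-7)) = 134*(95 + (28 - 1*(-7) - 1*(-7)**2)) = 134*(95 + (28 + 7 - 1*49)) = 134*(95 + (28 + 7 - 49)) = 134*(95 - 14) = 134*81 = 10854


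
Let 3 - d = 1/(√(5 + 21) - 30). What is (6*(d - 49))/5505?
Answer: -40174/801895 + √26/801895 ≈ -0.050092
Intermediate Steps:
d = 3 - 1/(-30 + √26) (d = 3 - 1/(√(5 + 21) - 30) = 3 - 1/(√26 - 30) = 3 - 1/(-30 + √26) ≈ 3.0402)
(6*(d - 49))/5505 = (6*((1326/437 + √26/874) - 49))/5505 = (6*(-20087/437 + √26/874))*(1/5505) = (-120522/437 + 3*√26/437)*(1/5505) = -40174/801895 + √26/801895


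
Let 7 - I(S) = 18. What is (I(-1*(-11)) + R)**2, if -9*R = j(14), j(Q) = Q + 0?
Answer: 12769/81 ≈ 157.64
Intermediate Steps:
I(S) = -11 (I(S) = 7 - 1*18 = 7 - 18 = -11)
j(Q) = Q
R = -14/9 (R = -1/9*14 = -14/9 ≈ -1.5556)
(I(-1*(-11)) + R)**2 = (-11 - 14/9)**2 = (-113/9)**2 = 12769/81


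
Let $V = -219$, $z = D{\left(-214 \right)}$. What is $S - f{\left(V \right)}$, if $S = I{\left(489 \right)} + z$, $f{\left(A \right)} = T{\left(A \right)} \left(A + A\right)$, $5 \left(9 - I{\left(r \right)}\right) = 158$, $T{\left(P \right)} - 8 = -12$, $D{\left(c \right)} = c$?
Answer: $- \frac{9943}{5} \approx -1988.6$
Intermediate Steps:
$T{\left(P \right)} = -4$ ($T{\left(P \right)} = 8 - 12 = -4$)
$I{\left(r \right)} = - \frac{113}{5}$ ($I{\left(r \right)} = 9 - \frac{158}{5} = - \frac{113}{5}$)
$z = -214$
$f{\left(A \right)} = - 8 A$ ($f{\left(A \right)} = - 4 \left(A + A\right) = - 4 \cdot 2 A = - 8 A$)
$S = - \frac{1183}{5}$ ($S = - \frac{113}{5} - 214 = - \frac{1183}{5} \approx -236.6$)
$S - f{\left(V \right)} = - \frac{1183}{5} - \left(-8\right) \left(-219\right) = - \frac{1183}{5} - 1752 = - \frac{9943}{5}$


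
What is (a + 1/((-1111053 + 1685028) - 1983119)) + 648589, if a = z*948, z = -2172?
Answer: -1987551110249/1409144 ≈ -1.4105e+6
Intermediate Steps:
a = -2059056 (a = -2172*948 = -2059056)
(a + 1/((-1111053 + 1685028) - 1983119)) + 648589 = (-2059056 + 1/((-1111053 + 1685028) - 1983119)) + 648589 = (-2059056 + 1/(573975 - 1983119)) + 648589 = (-2059056 + 1/(-1409144)) + 648589 = (-2059056 - 1/1409144) + 648589 = -2901506408065/1409144 + 648589 = -1987551110249/1409144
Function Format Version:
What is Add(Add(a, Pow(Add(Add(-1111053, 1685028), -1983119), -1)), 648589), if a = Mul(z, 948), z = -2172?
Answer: Rational(-1987551110249, 1409144) ≈ -1.4105e+6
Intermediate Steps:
a = -2059056 (a = Mul(-2172, 948) = -2059056)
Add(Add(a, Pow(Add(Add(-1111053, 1685028), -1983119), -1)), 648589) = Add(Add(-2059056, Pow(Add(Add(-1111053, 1685028), -1983119), -1)), 648589) = Add(Add(-2059056, Pow(Add(573975, -1983119), -1)), 648589) = Add(Add(-2059056, Pow(-1409144, -1)), 648589) = Add(Add(-2059056, Rational(-1, 1409144)), 648589) = Add(Rational(-2901506408065, 1409144), 648589) = Rational(-1987551110249, 1409144)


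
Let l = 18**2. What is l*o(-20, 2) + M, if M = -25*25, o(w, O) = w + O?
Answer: -6457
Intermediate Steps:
l = 324
o(w, O) = O + w
M = -625
l*o(-20, 2) + M = 324*(2 - 20) - 625 = 324*(-18) - 625 = -5832 - 625 = -6457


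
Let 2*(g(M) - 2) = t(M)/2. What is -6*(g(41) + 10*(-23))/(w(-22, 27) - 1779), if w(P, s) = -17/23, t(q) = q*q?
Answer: 53061/81868 ≈ 0.64813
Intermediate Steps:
t(q) = q²
w(P, s) = -17/23 (w(P, s) = -17*1/23 = -17/23)
g(M) = 2 + M²/4 (g(M) = 2 + (M²/2)/2 = 2 + M²/4)
-6*(g(41) + 10*(-23))/(w(-22, 27) - 1779) = -6*((2 + (¼)*41²) + 10*(-23))/(-17/23 - 1779) = -6*((2 + (¼)*1681) - 230)/(-40934/23) = -6*((2 + 1681/4) - 230)*(-23)/40934 = -6*(1689/4 - 230)*(-23)/40934 = -2307*(-23)/(2*40934) = -6*(-17687/163736) = 53061/81868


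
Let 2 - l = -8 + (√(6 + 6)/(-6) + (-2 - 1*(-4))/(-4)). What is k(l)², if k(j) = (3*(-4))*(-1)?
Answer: 144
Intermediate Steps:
l = 21/2 + √3/3 (l = 2 - (-8 + (√(6 + 6)/(-6) + (-2 - 1*(-4))/(-4))) = 2 - (-8 + (√12*(-⅙) + (-2 + 4)*(-¼))) = 2 - (-8 + ((2*√3)*(-⅙) + 2*(-¼))) = 2 - (-8 + (-√3/3 - ½)) = 2 - (-8 + (-½ - √3/3)) = 2 - (-17/2 - √3/3) = 2 + (17/2 + √3/3) = 21/2 + √3/3 ≈ 11.077)
k(j) = 12 (k(j) = -12*(-1) = 12)
k(l)² = 12² = 144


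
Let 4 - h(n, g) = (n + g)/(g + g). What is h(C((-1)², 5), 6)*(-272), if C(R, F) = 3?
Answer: -884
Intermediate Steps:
h(n, g) = 4 - (g + n)/(2*g) (h(n, g) = 4 - (n + g)/(g + g) = 4 - (g + n)/(2*g))
h(C((-1)², 5), 6)*(-272) = ((½)*(-1*3 + 7*6)/6)*(-272) = ((½)*(⅙)*(-3 + 42))*(-272) = ((½)*(⅙)*39)*(-272) = (13/4)*(-272) = -884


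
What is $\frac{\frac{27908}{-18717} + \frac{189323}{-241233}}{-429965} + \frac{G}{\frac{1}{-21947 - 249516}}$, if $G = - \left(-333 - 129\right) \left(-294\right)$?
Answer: $\frac{4772157338069930517376801}{129423995713191} \approx 3.6872 \cdot 10^{10}$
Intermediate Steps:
$G = -135828$ ($G = - \left(-462\right) \left(-294\right) = \left(-1\right) 135828 = -135828$)
$\frac{\frac{27908}{-18717} + \frac{189323}{-241233}}{-429965} + \frac{G}{\frac{1}{-21947 - 249516}} = \frac{\frac{27908}{-18717} + \frac{189323}{-241233}}{-429965} - \frac{135828}{\frac{1}{-21947 - 249516}} = \left(27908 \left(- \frac{1}{18717}\right) + 189323 \left(- \frac{1}{241233}\right)\right) \left(- \frac{1}{429965}\right) - \frac{135828}{\frac{1}{-271463}} = \left(- \frac{27908}{18717} - \frac{189323}{241233}\right) \left(- \frac{1}{429965}\right) - \frac{135828}{- \frac{1}{271463}} = \left(- \frac{3425296385}{1505052687}\right) \left(- \frac{1}{429965}\right) - -36872276364 = \frac{685059277}{129423995713191} + 36872276364 = \frac{4772157338069930517376801}{129423995713191}$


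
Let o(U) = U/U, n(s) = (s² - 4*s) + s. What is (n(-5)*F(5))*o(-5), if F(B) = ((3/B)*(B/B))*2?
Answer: 48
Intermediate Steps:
F(B) = 6/B (F(B) = ((3/B)*1)*2 = (3/B)*2 = 6/B)
n(s) = s² - 3*s
o(U) = 1
(n(-5)*F(5))*o(-5) = ((-5*(-3 - 5))*(6/5))*1 = ((-5*(-8))*(6*(⅕)))*1 = (40*(6/5))*1 = 48*1 = 48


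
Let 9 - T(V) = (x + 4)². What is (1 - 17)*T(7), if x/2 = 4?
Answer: 2160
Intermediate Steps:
x = 8 (x = 2*4 = 8)
T(V) = -135 (T(V) = 9 - (8 + 4)² = 9 - 1*12² = 9 - 1*144 = 9 - 144 = -135)
(1 - 17)*T(7) = (1 - 17)*(-135) = -16*(-135) = 2160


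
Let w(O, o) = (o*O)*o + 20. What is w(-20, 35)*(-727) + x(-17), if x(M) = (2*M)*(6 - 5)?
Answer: 17796926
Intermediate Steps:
w(O, o) = 20 + O*o**2 (w(O, o) = (O*o)*o + 20 = O*o**2 + 20 = 20 + O*o**2)
x(M) = 2*M (x(M) = (2*M)*1 = 2*M)
w(-20, 35)*(-727) + x(-17) = (20 - 20*35**2)*(-727) + 2*(-17) = (20 - 20*1225)*(-727) - 34 = (20 - 24500)*(-727) - 34 = -24480*(-727) - 34 = 17796960 - 34 = 17796926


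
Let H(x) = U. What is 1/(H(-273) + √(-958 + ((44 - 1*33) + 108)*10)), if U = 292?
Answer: 73/21258 - √58/42516 ≈ 0.0032549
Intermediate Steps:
H(x) = 292
1/(H(-273) + √(-958 + ((44 - 1*33) + 108)*10)) = 1/(292 + √(-958 + ((44 - 1*33) + 108)*10)) = 1/(292 + √(-958 + ((44 - 33) + 108)*10)) = 1/(292 + √(-958 + (11 + 108)*10)) = 1/(292 + √(-958 + 119*10)) = 1/(292 + √(-958 + 1190)) = 1/(292 + √232) = 1/(292 + 2*√58)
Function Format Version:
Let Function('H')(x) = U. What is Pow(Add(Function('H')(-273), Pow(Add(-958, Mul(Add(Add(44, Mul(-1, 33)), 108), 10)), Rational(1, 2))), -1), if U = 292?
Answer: Add(Rational(73, 21258), Mul(Rational(-1, 42516), Pow(58, Rational(1, 2)))) ≈ 0.0032549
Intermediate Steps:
Function('H')(x) = 292
Pow(Add(Function('H')(-273), Pow(Add(-958, Mul(Add(Add(44, Mul(-1, 33)), 108), 10)), Rational(1, 2))), -1) = Pow(Add(292, Pow(Add(-958, Mul(Add(Add(44, Mul(-1, 33)), 108), 10)), Rational(1, 2))), -1) = Pow(Add(292, Pow(Add(-958, Mul(Add(Add(44, -33), 108), 10)), Rational(1, 2))), -1) = Pow(Add(292, Pow(Add(-958, Mul(Add(11, 108), 10)), Rational(1, 2))), -1) = Pow(Add(292, Pow(Add(-958, Mul(119, 10)), Rational(1, 2))), -1) = Pow(Add(292, Pow(Add(-958, 1190), Rational(1, 2))), -1) = Pow(Add(292, Pow(232, Rational(1, 2))), -1) = Pow(Add(292, Mul(2, Pow(58, Rational(1, 2)))), -1)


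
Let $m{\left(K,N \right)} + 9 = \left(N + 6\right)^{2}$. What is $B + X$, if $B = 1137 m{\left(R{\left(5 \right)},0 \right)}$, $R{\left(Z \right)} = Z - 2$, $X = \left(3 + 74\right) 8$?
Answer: $31315$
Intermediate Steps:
$X = 616$ ($X = 77 \cdot 8 = 616$)
$R{\left(Z \right)} = -2 + Z$
$m{\left(K,N \right)} = -9 + \left(6 + N\right)^{2}$ ($m{\left(K,N \right)} = -9 + \left(N + 6\right)^{2} = -9 + \left(6 + N\right)^{2}$)
$B = 30699$ ($B = 1137 \left(-9 + \left(6 + 0\right)^{2}\right) = 1137 \left(-9 + 6^{2}\right) = 1137 \left(-9 + 36\right) = 1137 \cdot 27 = 30699$)
$B + X = 30699 + 616 = 31315$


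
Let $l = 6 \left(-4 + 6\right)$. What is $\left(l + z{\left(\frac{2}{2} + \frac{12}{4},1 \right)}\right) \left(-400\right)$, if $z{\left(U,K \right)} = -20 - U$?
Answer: $4800$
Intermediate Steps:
$l = 12$ ($l = 6 \cdot 2 = 12$)
$\left(l + z{\left(\frac{2}{2} + \frac{12}{4},1 \right)}\right) \left(-400\right) = \left(12 - \left(20 + 1 + 3\right)\right) \left(-400\right) = \left(12 - 24\right) \left(-400\right) = \left(-12\right) \left(-400\right) = 4800$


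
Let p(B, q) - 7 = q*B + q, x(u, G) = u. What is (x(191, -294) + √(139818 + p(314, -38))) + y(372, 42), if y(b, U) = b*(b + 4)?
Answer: 140063 + √127855 ≈ 1.4042e+5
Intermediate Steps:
p(B, q) = 7 + q + B*q (p(B, q) = 7 + (q*B + q) = 7 + (B*q + q) = 7 + (q + B*q) = 7 + q + B*q)
y(b, U) = b*(4 + b)
(x(191, -294) + √(139818 + p(314, -38))) + y(372, 42) = (191 + √(139818 + (7 - 38 + 314*(-38)))) + 372*(4 + 372) = (191 + √(139818 + (7 - 38 - 11932))) + 372*376 = (191 + √(139818 - 11963)) + 139872 = (191 + √127855) + 139872 = 140063 + √127855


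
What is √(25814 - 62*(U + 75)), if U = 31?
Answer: 3*√2138 ≈ 138.72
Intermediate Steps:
√(25814 - 62*(U + 75)) = √(25814 - 62*(31 + 75)) = √(25814 - 62*106) = √(25814 - 6572) = √19242 = 3*√2138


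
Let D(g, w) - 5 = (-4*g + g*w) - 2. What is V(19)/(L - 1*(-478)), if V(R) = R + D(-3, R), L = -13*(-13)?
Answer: -23/647 ≈ -0.035549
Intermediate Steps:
L = 169
D(g, w) = 3 - 4*g + g*w (D(g, w) = 5 + ((-4*g + g*w) - 2) = 5 + (-2 - 4*g + g*w) = 3 - 4*g + g*w)
V(R) = 15 - 2*R (V(R) = R + (3 - 4*(-3) - 3*R) = R + (3 + 12 - 3*R) = R + (15 - 3*R) = 15 - 2*R)
V(19)/(L - 1*(-478)) = (15 - 2*19)/(169 - 1*(-478)) = (15 - 38)/(169 + 478) = -23/647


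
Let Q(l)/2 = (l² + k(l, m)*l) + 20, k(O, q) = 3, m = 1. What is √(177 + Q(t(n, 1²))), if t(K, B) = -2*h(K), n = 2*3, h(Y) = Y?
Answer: √433 ≈ 20.809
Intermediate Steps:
n = 6
t(K, B) = -2*K
Q(l) = 40 + 2*l² + 6*l (Q(l) = 2*((l² + 3*l) + 20) = 2*(20 + l² + 3*l) = 40 + 2*l² + 6*l)
√(177 + Q(t(n, 1²))) = √(177 + (40 + 2*(-2*6)² + 6*(-2*6))) = √(177 + (40 + 2*(-12)² + 6*(-12))) = √(177 + (40 + 2*144 - 72)) = √(177 + (40 + 288 - 72)) = √(177 + 256) = √433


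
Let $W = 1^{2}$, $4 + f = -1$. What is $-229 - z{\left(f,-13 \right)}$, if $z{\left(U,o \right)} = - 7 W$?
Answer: $-222$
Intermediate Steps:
$f = -5$ ($f = -4 - 1 = -5$)
$W = 1$
$z{\left(U,o \right)} = -7$ ($z{\left(U,o \right)} = \left(-7\right) 1 = -7$)
$-229 - z{\left(f,-13 \right)} = -229 - -7 = -229 + 7 = -222$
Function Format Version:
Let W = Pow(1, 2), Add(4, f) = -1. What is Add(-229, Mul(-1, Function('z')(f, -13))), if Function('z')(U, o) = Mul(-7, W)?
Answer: -222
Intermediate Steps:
f = -5 (f = Add(-4, -1) = -5)
W = 1
Function('z')(U, o) = -7 (Function('z')(U, o) = Mul(-7, 1) = -7)
Add(-229, Mul(-1, Function('z')(f, -13))) = Add(-229, Mul(-1, -7)) = Add(-229, 7) = -222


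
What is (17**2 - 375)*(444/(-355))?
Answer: 38184/355 ≈ 107.56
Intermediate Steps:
(17**2 - 375)*(444/(-355)) = (289 - 375)*(444*(-1/355)) = -86*(-444/355) = 38184/355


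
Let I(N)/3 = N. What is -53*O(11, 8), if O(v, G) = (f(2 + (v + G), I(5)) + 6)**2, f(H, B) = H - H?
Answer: -1908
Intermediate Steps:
I(N) = 3*N
f(H, B) = 0
O(v, G) = 36 (O(v, G) = (0 + 6)**2 = 6**2 = 36)
-53*O(11, 8) = -53*36 = -1908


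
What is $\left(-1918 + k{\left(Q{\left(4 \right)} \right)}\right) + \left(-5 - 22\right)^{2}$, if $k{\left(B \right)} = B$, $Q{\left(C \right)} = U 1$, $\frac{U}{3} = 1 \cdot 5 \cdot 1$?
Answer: $-1174$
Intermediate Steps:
$U = 15$ ($U = 3 \cdot 1 \cdot 5 \cdot 1 = 3 \cdot 5 \cdot 1 = 3 \cdot 5 = 15$)
$Q{\left(C \right)} = 15$ ($Q{\left(C \right)} = 15 \cdot 1 = 15$)
$\left(-1918 + k{\left(Q{\left(4 \right)} \right)}\right) + \left(-5 - 22\right)^{2} = \left(-1918 + 15\right) + \left(-5 - 22\right)^{2} = -1903 + \left(-27\right)^{2} = -1903 + 729 = -1174$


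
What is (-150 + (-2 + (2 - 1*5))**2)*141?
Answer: -17625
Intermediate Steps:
(-150 + (-2 + (2 - 1*5))**2)*141 = (-150 + (-2 + (2 - 5))**2)*141 = (-150 + (-2 - 3)**2)*141 = (-150 + (-5)**2)*141 = (-150 + 25)*141 = -125*141 = -17625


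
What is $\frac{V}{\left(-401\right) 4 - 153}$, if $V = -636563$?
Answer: $\frac{636563}{1757} \approx 362.3$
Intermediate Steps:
$\frac{V}{\left(-401\right) 4 - 153} = - \frac{636563}{\left(-401\right) 4 - 153} = - \frac{636563}{-1604 - 153} = - \frac{636563}{-1757} = \left(-636563\right) \left(- \frac{1}{1757}\right) = \frac{636563}{1757}$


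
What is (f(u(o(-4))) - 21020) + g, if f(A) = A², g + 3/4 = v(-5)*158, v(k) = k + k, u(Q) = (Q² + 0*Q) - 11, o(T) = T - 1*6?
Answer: -58719/4 ≈ -14680.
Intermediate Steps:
o(T) = -6 + T (o(T) = T - 6 = -6 + T)
u(Q) = -11 + Q² (u(Q) = (Q² + 0) - 11 = Q² - 11 = -11 + Q²)
v(k) = 2*k
g = -6323/4 (g = -¾ + (2*(-5))*158 = -¾ - 10*158 = -¾ - 1580 = -6323/4 ≈ -1580.8)
(f(u(o(-4))) - 21020) + g = ((-11 + (-6 - 4)²)² - 21020) - 6323/4 = ((-11 + (-10)²)² - 21020) - 6323/4 = ((-11 + 100)² - 21020) - 6323/4 = (89² - 21020) - 6323/4 = (7921 - 21020) - 6323/4 = -13099 - 6323/4 = -58719/4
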